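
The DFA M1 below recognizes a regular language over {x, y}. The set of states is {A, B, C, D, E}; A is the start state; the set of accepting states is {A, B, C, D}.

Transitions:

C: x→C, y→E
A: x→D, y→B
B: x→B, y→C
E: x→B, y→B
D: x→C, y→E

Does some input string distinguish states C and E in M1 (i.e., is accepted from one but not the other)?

All states are reachable from the start state.
Start with accepting vs non-accepting: {A,B,C,D} | {E}.
Split {A,B,C,D} by δ(·,y) → {A,B} and {C,D}.
Split {A,B} by δ(·,x) → {A} and {B}.
Stable partition: {A} | {E} | {C,D} | {B} — 4 equivalence classes.
C and E end up in different blocks, so they are distinguishable. For instance, the string 'ε' is accepted from only C.

Yes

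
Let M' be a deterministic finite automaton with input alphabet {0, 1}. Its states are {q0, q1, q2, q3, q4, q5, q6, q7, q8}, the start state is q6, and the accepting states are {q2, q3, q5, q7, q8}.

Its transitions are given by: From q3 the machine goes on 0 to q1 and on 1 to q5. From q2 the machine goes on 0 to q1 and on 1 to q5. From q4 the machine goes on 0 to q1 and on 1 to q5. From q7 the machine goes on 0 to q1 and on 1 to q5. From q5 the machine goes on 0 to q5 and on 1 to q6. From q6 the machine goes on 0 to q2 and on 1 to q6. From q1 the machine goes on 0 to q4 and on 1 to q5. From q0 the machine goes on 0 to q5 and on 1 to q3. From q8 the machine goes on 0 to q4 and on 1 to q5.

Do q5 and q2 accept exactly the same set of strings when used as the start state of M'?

No

First remove the unreachable states {q0,q3,q7,q8}; 5 states remain.
Start with accepting vs non-accepting: {q2,q5} | {q1,q4,q6}.
Split {q2,q5} by δ(·,0) → {q2} and {q5}.
On input 0, block {q1,q4,q6} splits into {q1,q4} and {q6}.
No further refinement is possible. Final partition (4 blocks): {q2} | {q1,q4} | {q5} | {q6}.
q5 and q2 end up in different blocks, so they are distinguishable. For instance, the string '0' is accepted from only q5.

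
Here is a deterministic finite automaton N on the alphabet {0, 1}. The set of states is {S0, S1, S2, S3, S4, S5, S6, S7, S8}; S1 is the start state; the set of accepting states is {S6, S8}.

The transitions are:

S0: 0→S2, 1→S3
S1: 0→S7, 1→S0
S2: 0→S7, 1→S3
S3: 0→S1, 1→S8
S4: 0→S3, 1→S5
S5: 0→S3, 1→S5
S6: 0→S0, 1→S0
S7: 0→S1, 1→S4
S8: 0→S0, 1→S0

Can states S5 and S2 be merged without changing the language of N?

First remove the unreachable states {S6}; 8 states remain.
P0 = {S8} | {S0,S1,S2,S3,S4,S5,S7}.
On input 1, block {S0,S1,S2,S3,S4,S5,S7} splits into {S0,S1,S2,S4,S5,S7} and {S3}.
Split {S0,S1,S2,S4,S5,S7} by δ(·,0) → {S0,S1,S2,S7} and {S4,S5}.
On input 1, block {S0,S1,S2,S7} splits into {S0,S2} and {S1} and {S7}.
Split {S0,S2} by δ(·,0) → {S0} and {S2}.
No further refinement is possible. Final partition (7 blocks): {S8} | {S0} | {S3} | {S4,S5} | {S1} | {S7} | {S2}.
S5 and S2 end up in different blocks, so they are distinguishable. For instance, the string '01' is accepted from only S5.

No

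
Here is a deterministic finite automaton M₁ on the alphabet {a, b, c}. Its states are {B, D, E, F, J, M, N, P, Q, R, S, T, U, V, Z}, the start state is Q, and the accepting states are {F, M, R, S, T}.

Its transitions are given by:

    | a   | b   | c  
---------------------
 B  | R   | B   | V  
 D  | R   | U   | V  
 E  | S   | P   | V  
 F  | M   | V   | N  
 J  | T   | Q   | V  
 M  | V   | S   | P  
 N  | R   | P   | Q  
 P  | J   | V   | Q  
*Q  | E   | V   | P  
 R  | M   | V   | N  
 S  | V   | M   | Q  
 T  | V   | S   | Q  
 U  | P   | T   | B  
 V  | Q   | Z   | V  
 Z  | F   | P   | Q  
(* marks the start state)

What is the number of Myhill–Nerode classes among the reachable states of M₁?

First remove the unreachable states {B,D,U}; 12 states remain.
Start with accepting vs non-accepting: {F,M,R,S,T} | {E,J,N,P,Q,V,Z}.
Split {F,M,R,S,T} by δ(·,a) → {M,S,T} and {F,R}.
Refine {E,J,N,P,Q,V,Z} on symbol a: members go to different blocks, giving {P,Q,V} and {E,J} and {N,Z}.
Split {P,Q,V} by δ(·,a) → {P,Q} and {V}.
The partition is now stable with 6 blocks: {M,S,T} | {P,Q} | {F,R} | {E,J} | {N,Z} | {V}.

6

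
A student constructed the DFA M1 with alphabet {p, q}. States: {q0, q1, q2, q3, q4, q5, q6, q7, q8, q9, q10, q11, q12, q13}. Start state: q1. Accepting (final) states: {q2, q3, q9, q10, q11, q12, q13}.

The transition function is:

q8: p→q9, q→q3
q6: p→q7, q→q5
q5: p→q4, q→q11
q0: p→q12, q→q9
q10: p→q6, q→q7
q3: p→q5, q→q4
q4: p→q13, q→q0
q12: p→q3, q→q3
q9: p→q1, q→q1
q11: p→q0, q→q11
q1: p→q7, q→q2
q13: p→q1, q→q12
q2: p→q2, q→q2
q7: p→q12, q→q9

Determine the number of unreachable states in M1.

3

BFS from q1 reaches {q0, q1, q2, q3, q4, q5, q7, q9, q11, q12, q13}; the 3 state(s) q6, q8, q10 are never visited.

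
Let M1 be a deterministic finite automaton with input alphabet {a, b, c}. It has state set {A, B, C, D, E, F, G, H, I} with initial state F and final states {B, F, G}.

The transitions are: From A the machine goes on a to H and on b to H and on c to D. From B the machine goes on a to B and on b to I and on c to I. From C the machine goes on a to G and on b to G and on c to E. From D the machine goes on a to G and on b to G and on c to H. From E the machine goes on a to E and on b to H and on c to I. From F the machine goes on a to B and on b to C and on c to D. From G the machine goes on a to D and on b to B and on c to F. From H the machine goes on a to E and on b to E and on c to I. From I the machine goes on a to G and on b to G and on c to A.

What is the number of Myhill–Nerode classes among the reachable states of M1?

4

Start with accepting vs non-accepting: {B,F,G} | {A,C,D,E,H,I}.
Refine {B,F,G} on symbol a: members go to different blocks, giving {B,F} and {G}.
On input a, block {A,C,D,E,H,I} splits into {A,E,H} and {C,D,I}.
No further refinement is possible. Final partition (4 blocks): {B,F} | {A,E,H} | {G} | {C,D,I}.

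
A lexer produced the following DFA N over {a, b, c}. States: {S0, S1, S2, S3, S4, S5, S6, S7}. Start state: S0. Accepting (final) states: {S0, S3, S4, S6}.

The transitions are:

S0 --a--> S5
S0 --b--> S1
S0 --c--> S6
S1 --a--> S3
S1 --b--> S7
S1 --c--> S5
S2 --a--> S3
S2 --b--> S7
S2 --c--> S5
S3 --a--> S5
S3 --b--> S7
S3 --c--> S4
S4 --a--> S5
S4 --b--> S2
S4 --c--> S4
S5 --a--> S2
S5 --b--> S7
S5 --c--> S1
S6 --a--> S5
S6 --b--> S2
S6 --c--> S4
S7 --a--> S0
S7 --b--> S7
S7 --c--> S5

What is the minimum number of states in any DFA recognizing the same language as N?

3

Start with accepting vs non-accepting: {S0,S3,S4,S6} | {S1,S2,S5,S7}.
On input a, block {S1,S2,S5,S7} splits into {S1,S2,S7} and {S5}.
No further refinement is possible. Final partition (3 blocks): {S0,S3,S4,S6} | {S1,S2,S7} | {S5}.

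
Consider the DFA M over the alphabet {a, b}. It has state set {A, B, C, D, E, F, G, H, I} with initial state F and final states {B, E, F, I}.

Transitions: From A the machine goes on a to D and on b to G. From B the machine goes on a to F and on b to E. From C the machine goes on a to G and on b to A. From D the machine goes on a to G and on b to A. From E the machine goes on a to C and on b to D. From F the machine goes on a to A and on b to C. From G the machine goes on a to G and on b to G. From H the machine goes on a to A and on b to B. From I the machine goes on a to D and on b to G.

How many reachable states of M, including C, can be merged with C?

4

First remove the unreachable states {B,E,H,I}; 5 states remain.
Initial partition by acceptance: {F} | {A,C,D,G}.
Stable partition: {F} | {A,C,D,G} — 2 equivalence classes.
The equivalence class containing C is {A,C,D,G}, of size 4.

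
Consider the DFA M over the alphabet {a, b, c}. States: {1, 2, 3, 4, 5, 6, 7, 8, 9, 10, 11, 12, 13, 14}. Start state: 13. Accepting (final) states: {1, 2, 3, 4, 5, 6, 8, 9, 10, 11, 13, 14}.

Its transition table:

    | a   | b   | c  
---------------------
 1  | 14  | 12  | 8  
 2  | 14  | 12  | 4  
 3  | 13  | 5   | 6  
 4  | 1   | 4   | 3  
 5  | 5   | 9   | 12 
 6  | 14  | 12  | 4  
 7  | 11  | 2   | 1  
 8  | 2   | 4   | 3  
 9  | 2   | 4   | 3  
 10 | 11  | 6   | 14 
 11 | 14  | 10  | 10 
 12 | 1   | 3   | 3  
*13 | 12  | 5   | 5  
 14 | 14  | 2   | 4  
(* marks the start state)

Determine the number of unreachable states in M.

BFS from 13 reaches {1, 2, 3, 4, 5, 6, 8, 9, 12, 13, 14}; the 3 state(s) 7, 10, 11 are never visited.

3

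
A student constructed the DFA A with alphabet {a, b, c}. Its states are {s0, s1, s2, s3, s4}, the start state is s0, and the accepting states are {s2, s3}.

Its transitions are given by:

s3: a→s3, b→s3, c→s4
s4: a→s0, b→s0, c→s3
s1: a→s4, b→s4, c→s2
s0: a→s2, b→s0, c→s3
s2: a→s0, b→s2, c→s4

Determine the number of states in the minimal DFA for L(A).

Reachable states from the start: {s0,s2,s3,s4}. Unreachable: {s1} — drop them.
P0 = {s2,s3} | {s0,s4}.
On input a, block {s2,s3} splits into {s2} and {s3}.
Refine {s0,s4} on symbol a: members go to different blocks, giving {s0} and {s4}.
No further refinement is possible. Final partition (4 blocks): {s2} | {s0} | {s3} | {s4}.

4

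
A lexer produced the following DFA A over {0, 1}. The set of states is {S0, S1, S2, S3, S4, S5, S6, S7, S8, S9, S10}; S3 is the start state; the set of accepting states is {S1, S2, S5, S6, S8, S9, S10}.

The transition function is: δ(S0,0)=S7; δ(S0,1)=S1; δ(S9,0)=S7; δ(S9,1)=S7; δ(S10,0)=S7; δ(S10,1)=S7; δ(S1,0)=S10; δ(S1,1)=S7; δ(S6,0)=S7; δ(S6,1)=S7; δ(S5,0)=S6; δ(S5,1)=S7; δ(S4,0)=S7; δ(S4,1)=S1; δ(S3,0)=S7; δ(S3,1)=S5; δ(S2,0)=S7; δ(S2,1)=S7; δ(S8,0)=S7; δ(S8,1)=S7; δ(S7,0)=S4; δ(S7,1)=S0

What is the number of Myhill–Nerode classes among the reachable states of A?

4

States {S2,S8,S9} cannot be reached from the start state, so discard them.
Initial partition by acceptance: {S1,S5,S6,S10} | {S0,S3,S4,S7}.
Split {S1,S5,S6,S10} by δ(·,0) → {S1,S5} and {S6,S10}.
Refine {S0,S3,S4,S7} on symbol 1: members go to different blocks, giving {S0,S3,S4} and {S7}.
No further refinement is possible. Final partition (4 blocks): {S1,S5} | {S0,S3,S4} | {S6,S10} | {S7}.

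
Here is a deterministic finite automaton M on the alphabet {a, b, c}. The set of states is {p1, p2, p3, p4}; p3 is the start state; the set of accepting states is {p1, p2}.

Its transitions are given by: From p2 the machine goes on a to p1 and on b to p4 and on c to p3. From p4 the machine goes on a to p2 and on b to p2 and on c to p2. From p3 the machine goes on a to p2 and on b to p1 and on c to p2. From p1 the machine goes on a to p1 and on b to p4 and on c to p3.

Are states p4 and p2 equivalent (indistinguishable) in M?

P0 = {p1,p2} | {p3,p4}.
The partition is now stable with 2 blocks: {p1,p2} | {p3,p4}.
p4 and p2 end up in different blocks, so they are distinguishable. For instance, the string 'ε' is accepted from only p2.

No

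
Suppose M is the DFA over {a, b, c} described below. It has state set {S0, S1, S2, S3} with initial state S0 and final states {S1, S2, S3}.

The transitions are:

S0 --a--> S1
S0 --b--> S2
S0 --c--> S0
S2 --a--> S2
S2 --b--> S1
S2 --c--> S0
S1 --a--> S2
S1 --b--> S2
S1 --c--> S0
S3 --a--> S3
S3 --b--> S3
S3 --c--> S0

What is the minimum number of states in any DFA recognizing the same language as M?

First remove the unreachable states {S3}; 3 states remain.
Initial partition by acceptance: {S1,S2} | {S0}.
No further refinement is possible. Final partition (2 blocks): {S1,S2} | {S0}.

2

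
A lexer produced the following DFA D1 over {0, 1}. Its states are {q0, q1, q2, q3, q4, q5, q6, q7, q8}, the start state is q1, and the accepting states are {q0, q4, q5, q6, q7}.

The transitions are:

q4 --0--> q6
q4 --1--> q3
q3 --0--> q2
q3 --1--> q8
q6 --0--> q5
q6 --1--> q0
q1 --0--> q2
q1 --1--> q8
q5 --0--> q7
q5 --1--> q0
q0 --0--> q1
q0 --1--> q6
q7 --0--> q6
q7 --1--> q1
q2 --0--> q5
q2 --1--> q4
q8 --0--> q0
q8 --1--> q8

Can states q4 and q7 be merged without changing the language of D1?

Yes

All states are reachable from the start state.
Initial partition by acceptance: {q0,q4,q5,q6,q7} | {q1,q2,q3,q8}.
Split {q0,q4,q5,q6,q7} by δ(·,0) → {q4,q5,q6,q7} and {q0}.
Split {q4,q5,q6,q7} by δ(·,1) → {q4,q7} and {q5,q6}.
Refine {q1,q2,q3,q8} on symbol 0: members go to different blocks, giving {q1,q3} and {q2} and {q8}.
Refine {q5,q6} on symbol 0: members go to different blocks, giving {q5} and {q6}.
No further refinement is possible. Final partition (7 blocks): {q4,q7} | {q1,q3} | {q0} | {q5} | {q2} | {q8} | {q6}.
q4 and q7 lie in the same block of the stable partition, so they are equivalent — no string distinguishes them.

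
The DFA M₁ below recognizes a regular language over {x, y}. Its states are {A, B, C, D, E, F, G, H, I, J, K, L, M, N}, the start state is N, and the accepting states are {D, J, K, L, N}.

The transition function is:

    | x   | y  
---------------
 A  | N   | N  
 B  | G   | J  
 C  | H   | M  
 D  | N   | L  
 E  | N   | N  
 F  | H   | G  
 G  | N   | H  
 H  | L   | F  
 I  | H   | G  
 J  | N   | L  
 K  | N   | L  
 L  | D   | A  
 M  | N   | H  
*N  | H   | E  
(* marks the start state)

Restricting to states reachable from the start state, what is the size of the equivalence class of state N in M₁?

First remove the unreachable states {B,C,I,J,K,M}; 8 states remain.
Start with accepting vs non-accepting: {D,L,N} | {A,E,F,G,H}.
Refine {D,L,N} on symbol x: members go to different blocks, giving {D,L} and {N}.
On input x, block {D,L} splits into {D} and {L}.
Split {A,E,F,G,H} by δ(·,x) → {A,E,G} and {F} and {H}.
On input y, block {A,E,G} splits into {A,E} and {G}.
Stable partition: {D} | {A,E} | {N} | {L} | {F} | {H} | {G} — 7 equivalence classes.
State N belongs to the block {N}, which has 1 states.

1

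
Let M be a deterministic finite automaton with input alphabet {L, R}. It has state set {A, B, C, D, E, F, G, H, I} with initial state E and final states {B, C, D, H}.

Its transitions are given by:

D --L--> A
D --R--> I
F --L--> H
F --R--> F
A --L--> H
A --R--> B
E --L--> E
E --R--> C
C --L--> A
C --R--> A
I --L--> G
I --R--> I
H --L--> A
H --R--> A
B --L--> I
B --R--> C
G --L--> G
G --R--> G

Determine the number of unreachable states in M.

2

Starting at E and following transitions, the reachable set is {A, B, C, E, G, H, I}. That leaves D, F unreachable — 2 in total.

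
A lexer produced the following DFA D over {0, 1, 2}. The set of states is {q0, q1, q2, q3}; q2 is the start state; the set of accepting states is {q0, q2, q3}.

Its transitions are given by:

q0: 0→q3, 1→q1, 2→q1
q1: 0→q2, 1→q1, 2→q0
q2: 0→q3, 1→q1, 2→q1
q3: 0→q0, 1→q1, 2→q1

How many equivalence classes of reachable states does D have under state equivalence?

Initial partition by acceptance: {q0,q2,q3} | {q1}.
The partition is now stable with 2 blocks: {q0,q2,q3} | {q1}.

2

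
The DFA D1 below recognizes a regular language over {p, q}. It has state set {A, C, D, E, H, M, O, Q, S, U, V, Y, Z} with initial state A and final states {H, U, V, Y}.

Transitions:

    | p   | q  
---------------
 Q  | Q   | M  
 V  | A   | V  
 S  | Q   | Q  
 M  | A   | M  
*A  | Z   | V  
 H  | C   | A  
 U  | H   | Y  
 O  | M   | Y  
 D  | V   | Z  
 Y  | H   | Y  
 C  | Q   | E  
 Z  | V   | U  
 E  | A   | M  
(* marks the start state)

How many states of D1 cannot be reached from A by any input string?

3

No path from A leads to D, O, S; the other 10 states are all reachable.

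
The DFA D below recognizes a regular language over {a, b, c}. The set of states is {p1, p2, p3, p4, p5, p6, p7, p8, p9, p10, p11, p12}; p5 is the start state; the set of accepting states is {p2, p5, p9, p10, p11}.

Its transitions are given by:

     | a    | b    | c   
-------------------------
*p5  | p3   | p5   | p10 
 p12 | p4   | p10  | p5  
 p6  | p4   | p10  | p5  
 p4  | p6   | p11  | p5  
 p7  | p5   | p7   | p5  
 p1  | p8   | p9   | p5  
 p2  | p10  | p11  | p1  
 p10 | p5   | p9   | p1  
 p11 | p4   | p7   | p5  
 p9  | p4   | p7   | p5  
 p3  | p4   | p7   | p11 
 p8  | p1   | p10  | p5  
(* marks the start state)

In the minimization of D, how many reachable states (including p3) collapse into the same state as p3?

States {p2,p12} cannot be reached from the start state, so discard them.
P0 = {p5,p9,p10,p11} | {p1,p3,p4,p6,p7,p8}.
On input a, block {p5,p9,p10,p11} splits into {p5,p9,p11} and {p10}.
Split {p5,p9,p11} by δ(·,b) → {p9,p11} and {p5}.
On input a, block {p1,p3,p4,p6,p7,p8} splits into {p1,p3,p4,p6,p8} and {p7}.
On input b, block {p1,p3,p4,p6,p8} splits into {p1,p4} and {p6,p8} and {p3}.
No further refinement is possible. Final partition (7 blocks): {p9,p11} | {p1,p4} | {p10} | {p5} | {p7} | {p6,p8} | {p3}.
The equivalence class containing p3 is {p3}, of size 1.

1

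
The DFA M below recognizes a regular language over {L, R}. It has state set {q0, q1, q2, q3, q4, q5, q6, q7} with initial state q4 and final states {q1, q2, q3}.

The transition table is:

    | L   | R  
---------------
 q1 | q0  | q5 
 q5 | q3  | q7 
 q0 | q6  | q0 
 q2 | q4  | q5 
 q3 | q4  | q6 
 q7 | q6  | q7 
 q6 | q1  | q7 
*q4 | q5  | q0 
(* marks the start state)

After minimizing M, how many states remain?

First remove the unreachable states {q2}; 7 states remain.
P0 = {q1,q3} | {q0,q4,q5,q6,q7}.
On input L, block {q0,q4,q5,q6,q7} splits into {q0,q4,q7} and {q5,q6}.
Stable partition: {q1,q3} | {q0,q4,q7} | {q5,q6} — 3 equivalence classes.

3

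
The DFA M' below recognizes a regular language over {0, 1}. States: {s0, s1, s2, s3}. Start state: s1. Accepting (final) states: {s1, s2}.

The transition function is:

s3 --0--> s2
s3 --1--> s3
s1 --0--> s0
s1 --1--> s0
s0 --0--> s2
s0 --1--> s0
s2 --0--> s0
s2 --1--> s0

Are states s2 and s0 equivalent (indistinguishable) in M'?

No

Reachable states from the start: {s0,s1,s2}. Unreachable: {s3} — drop them.
Start with accepting vs non-accepting: {s1,s2} | {s0}.
The partition is now stable with 2 blocks: {s1,s2} | {s0}.
s2 and s0 end up in different blocks, so they are distinguishable. For instance, the string 'ε' is accepted from only s2.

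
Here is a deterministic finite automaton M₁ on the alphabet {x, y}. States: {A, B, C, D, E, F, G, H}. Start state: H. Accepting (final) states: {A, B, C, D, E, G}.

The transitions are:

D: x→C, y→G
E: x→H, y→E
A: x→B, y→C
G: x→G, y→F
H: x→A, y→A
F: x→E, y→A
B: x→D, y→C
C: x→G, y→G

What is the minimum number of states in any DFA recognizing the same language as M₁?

All states are reachable from the start state.
Start with accepting vs non-accepting: {A,B,C,D,E,G} | {F,H}.
Split {A,B,C,D,E,G} by δ(·,x) → {A,B,C,D,G} and {E}.
On input y, block {A,B,C,D,G} splits into {A,B,C,D} and {G}.
On input x, block {A,B,C,D} splits into {A,B,D} and {C}.
Refine {A,B,D} on symbol x: members go to different blocks, giving {A,B} and {D}.
Split {A,B} by δ(·,x) → {A} and {B}.
Split {F,H} by δ(·,x) → {F} and {H}.
The partition is now stable with 8 blocks: {A} | {F} | {E} | {G} | {C} | {D} | {B} | {H}.

8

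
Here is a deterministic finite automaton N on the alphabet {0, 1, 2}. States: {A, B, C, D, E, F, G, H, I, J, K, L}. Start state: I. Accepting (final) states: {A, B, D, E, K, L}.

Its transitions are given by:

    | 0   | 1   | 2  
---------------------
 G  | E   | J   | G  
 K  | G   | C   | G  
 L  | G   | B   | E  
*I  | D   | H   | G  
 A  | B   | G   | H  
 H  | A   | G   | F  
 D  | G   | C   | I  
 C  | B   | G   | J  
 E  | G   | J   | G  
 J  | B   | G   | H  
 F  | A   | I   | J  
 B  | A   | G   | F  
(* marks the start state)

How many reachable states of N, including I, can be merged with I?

2

States {K,L} cannot be reached from the start state, so discard them.
Initial partition by acceptance: {A,B,D,E} | {C,F,G,H,I,J}.
On input 0, block {A,B,D,E} splits into {A,B} and {D,E}.
On input 0, block {C,F,G,H,I,J} splits into {C,F,H,J} and {G,I}.
Stable partition: {A,B} | {C,F,H,J} | {D,E} | {G,I} — 4 equivalence classes.
The equivalence class containing I is {G,I}, of size 2.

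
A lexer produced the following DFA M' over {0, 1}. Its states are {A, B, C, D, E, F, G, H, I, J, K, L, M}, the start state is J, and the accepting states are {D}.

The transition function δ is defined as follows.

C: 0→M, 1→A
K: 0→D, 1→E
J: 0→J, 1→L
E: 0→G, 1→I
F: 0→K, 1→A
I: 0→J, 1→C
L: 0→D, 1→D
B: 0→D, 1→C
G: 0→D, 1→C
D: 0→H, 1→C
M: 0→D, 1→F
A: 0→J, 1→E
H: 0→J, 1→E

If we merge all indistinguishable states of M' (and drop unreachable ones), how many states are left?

6

Reachable states from the start: {A,C,D,E,F,G,H,I,J,K,L,M}. Unreachable: {B} — drop them.
P0 = {D} | {A,C,E,F,G,H,I,J,K,L,M}.
On input 0, block {A,C,E,F,G,H,I,J,K,L,M} splits into {A,C,E,F,H,I,J} and {G,K,L,M}.
On input 0, block {A,C,E,F,H,I,J} splits into {A,H,I,J} and {C,E,F}.
On input 1, block {A,H,I,J} splits into {A,H,I} and {J}.
On input 1, block {G,K,L,M} splits into {G,K,M} and {L}.
No further refinement is possible. Final partition (6 blocks): {D} | {A,H,I} | {G,K,M} | {C,E,F} | {J} | {L}.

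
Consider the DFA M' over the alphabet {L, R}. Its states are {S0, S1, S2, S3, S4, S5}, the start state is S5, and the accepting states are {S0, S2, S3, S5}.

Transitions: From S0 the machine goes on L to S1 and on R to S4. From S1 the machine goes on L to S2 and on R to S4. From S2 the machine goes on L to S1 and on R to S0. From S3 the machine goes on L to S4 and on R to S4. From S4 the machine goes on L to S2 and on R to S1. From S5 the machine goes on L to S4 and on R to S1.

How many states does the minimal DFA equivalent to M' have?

3

Reachable states from the start: {S0,S1,S2,S4,S5}. Unreachable: {S3} — drop them.
Start with accepting vs non-accepting: {S0,S2,S5} | {S1,S4}.
On input R, block {S0,S2,S5} splits into {S0,S5} and {S2}.
The partition is now stable with 3 blocks: {S0,S5} | {S1,S4} | {S2}.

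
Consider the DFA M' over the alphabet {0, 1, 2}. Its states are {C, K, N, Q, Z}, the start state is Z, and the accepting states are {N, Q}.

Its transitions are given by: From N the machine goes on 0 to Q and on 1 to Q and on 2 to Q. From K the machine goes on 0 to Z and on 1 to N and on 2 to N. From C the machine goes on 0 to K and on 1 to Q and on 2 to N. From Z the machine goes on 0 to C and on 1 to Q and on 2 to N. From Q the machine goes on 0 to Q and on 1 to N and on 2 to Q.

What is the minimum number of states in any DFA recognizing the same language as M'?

Start with accepting vs non-accepting: {N,Q} | {C,K,Z}.
The partition is now stable with 2 blocks: {N,Q} | {C,K,Z}.

2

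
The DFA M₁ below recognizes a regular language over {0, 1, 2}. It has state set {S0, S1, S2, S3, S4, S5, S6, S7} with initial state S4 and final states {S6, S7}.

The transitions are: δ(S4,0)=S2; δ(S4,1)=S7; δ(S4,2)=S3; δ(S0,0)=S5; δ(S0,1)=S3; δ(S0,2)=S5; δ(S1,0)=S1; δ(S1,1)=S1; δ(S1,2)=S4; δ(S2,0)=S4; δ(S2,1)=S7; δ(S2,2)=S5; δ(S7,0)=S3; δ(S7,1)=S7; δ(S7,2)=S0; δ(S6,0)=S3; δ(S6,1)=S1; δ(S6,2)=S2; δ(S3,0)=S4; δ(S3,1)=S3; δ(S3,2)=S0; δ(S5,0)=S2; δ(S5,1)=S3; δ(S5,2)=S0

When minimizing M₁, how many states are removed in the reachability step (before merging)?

2

BFS from S4 reaches {S0, S2, S3, S4, S5, S7}; the 2 state(s) S1, S6 are never visited.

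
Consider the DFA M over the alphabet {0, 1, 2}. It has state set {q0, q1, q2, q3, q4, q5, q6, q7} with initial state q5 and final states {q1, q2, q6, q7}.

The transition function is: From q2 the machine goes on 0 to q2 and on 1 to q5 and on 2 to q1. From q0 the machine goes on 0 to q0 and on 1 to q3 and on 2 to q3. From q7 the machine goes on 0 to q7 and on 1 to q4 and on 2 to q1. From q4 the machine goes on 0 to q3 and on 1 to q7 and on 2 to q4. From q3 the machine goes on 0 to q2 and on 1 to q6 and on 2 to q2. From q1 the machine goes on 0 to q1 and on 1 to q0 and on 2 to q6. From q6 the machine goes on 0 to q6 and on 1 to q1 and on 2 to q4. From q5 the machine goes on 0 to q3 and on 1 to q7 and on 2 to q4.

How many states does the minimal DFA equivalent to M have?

Initial partition by acceptance: {q1,q2,q6,q7} | {q0,q3,q4,q5}.
Split {q1,q2,q6,q7} by δ(·,1) → {q1,q2,q7} and {q6}.
Split {q1,q2,q7} by δ(·,2) → {q2,q7} and {q1}.
Split {q0,q3,q4,q5} by δ(·,0) → {q0,q4,q5} and {q3}.
On input 0, block {q0,q4,q5} splits into {q4,q5} and {q0}.
No further refinement is possible. Final partition (6 blocks): {q2,q7} | {q4,q5} | {q6} | {q1} | {q3} | {q0}.

6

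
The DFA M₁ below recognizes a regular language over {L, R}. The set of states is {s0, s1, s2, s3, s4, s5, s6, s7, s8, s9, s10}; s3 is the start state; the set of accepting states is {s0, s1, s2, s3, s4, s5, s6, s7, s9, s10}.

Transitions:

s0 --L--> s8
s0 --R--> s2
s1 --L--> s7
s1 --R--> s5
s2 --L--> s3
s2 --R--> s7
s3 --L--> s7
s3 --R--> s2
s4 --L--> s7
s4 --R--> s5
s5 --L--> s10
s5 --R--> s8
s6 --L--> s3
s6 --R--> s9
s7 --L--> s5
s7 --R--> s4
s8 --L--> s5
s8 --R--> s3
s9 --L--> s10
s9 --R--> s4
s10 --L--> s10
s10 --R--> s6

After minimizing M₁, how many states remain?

States {s0,s1} cannot be reached from the start state, so discard them.
Initial partition by acceptance: {s2,s3,s4,s5,s6,s7,s9,s10} | {s8}.
On input R, block {s2,s3,s4,s5,s6,s7,s9,s10} splits into {s2,s3,s4,s6,s7,s9,s10} and {s5}.
Refine {s2,s3,s4,s6,s7,s9,s10} on symbol L: members go to different blocks, giving {s2,s3,s4,s6,s9,s10} and {s7}.
Refine {s2,s3,s4,s6,s9,s10} on symbol L: members go to different blocks, giving {s2,s6,s9,s10} and {s3,s4}.
Split {s2,s6,s9,s10} by δ(·,L) → {s2,s6} and {s9,s10}.
Split {s2,s6} by δ(·,R) → {s2} and {s6}.
On input R, block {s3,s4} splits into {s3} and {s4}.
On input R, block {s9,s10} splits into {s9} and {s10}.
Stable partition: {s2} | {s8} | {s5} | {s7} | {s3} | {s9} | {s6} | {s4} | {s10} — 9 equivalence classes.

9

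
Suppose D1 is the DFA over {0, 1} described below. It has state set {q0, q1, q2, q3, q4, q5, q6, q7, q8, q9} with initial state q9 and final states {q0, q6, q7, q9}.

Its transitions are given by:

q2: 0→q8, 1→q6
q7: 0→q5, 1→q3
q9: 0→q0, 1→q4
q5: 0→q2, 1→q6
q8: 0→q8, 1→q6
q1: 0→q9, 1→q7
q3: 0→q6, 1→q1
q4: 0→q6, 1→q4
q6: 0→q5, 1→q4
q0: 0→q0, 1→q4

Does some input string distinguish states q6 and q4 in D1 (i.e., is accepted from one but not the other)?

Reachable states from the start: {q0,q2,q4,q5,q6,q8,q9}. Unreachable: {q1,q3,q7} — drop them.
Start with accepting vs non-accepting: {q0,q6,q9} | {q2,q4,q5,q8}.
Split {q0,q6,q9} by δ(·,0) → {q0,q9} and {q6}.
On input 0, block {q2,q4,q5,q8} splits into {q2,q5,q8} and {q4}.
Stable partition: {q0,q9} | {q2,q5,q8} | {q6} | {q4} — 4 equivalence classes.
q6 and q4 end up in different blocks, so they are distinguishable. For instance, the string 'ε' is accepted from only q6.

Yes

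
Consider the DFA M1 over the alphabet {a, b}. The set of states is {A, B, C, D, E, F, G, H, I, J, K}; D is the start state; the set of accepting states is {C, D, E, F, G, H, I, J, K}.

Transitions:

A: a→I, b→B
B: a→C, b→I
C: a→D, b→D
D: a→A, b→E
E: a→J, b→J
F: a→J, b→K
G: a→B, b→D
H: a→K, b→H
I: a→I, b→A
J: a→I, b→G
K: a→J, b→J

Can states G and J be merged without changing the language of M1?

No

First remove the unreachable states {F,H,K}; 8 states remain.
P0 = {C,D,E,G,I,J} | {A,B}.
Refine {C,D,E,G,I,J} on symbol a: members go to different blocks, giving {C,E,I,J} and {D,G}.
On input a, block {C,E,I,J} splits into {E,I,J} and {C}.
Refine {E,I,J} on symbol b: members go to different blocks, giving {E} and {I} and {J}.
On input a, block {A,B} splits into {A} and {B}.
On input a, block {D,G} splits into {D} and {G}.
Stable partition: {E} | {A} | {D} | {C} | {I} | {J} | {B} | {G} — 8 equivalence classes.
G and J end up in different blocks, so they are distinguishable. For instance, the string 'a' is accepted from only J.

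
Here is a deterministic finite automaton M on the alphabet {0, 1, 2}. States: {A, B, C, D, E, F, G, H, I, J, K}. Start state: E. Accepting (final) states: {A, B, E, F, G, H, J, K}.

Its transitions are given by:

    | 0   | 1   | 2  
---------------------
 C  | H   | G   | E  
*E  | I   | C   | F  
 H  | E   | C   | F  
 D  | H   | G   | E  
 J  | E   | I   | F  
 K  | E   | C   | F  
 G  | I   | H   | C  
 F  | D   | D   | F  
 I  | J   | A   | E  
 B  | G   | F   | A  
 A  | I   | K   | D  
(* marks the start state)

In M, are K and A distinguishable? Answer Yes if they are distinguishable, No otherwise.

Yes

Reachable states from the start: {A,C,D,E,F,G,H,I,J,K}. Unreachable: {B} — drop them.
Start with accepting vs non-accepting: {A,E,F,G,H,J,K} | {C,D,I}.
On input 0, block {A,E,F,G,H,J,K} splits into {A,E,F,G} and {H,J,K}.
Refine {A,E,F,G} on symbol 1: members go to different blocks, giving {A,G} and {E,F}.
The partition is now stable with 4 blocks: {A,G} | {C,D,I} | {H,J,K} | {E,F}.
K and A end up in different blocks, so they are distinguishable. For instance, the string '0' is accepted from only K.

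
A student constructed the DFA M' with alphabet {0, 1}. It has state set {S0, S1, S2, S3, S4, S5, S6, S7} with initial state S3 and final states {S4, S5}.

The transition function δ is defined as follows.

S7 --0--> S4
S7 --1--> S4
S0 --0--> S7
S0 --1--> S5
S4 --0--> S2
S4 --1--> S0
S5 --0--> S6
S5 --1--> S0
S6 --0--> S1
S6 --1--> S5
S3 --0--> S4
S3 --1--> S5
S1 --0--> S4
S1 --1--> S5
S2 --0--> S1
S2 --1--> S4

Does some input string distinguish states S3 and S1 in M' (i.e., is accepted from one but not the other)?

P0 = {S4,S5} | {S0,S1,S2,S3,S6,S7}.
Split {S0,S1,S2,S3,S6,S7} by δ(·,0) → {S0,S2,S6} and {S1,S3,S7}.
Stable partition: {S4,S5} | {S0,S2,S6} | {S1,S3,S7} — 3 equivalence classes.
S3 and S1 lie in the same block of the stable partition, so they are equivalent — no string distinguishes them.

No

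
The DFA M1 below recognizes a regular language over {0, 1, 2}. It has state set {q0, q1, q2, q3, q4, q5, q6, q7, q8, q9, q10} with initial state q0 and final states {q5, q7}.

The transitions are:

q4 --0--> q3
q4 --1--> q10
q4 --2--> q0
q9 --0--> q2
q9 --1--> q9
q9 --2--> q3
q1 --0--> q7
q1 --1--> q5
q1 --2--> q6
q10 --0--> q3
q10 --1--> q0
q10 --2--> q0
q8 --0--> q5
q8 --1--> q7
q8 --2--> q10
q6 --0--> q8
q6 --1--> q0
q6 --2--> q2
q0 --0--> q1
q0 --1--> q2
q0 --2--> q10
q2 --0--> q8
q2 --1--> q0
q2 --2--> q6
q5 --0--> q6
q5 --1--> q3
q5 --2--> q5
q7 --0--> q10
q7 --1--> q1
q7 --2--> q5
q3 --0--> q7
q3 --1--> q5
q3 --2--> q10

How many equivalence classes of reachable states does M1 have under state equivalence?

3

Reachable states from the start: {q0,q1,q2,q3,q5,q6,q7,q8,q10}. Unreachable: {q4,q9} — drop them.
P0 = {q5,q7} | {q0,q1,q2,q3,q6,q8,q10}.
Split {q0,q1,q2,q3,q6,q8,q10} by δ(·,0) → {q0,q2,q6,q10} and {q1,q3,q8}.
No further refinement is possible. Final partition (3 blocks): {q5,q7} | {q0,q2,q6,q10} | {q1,q3,q8}.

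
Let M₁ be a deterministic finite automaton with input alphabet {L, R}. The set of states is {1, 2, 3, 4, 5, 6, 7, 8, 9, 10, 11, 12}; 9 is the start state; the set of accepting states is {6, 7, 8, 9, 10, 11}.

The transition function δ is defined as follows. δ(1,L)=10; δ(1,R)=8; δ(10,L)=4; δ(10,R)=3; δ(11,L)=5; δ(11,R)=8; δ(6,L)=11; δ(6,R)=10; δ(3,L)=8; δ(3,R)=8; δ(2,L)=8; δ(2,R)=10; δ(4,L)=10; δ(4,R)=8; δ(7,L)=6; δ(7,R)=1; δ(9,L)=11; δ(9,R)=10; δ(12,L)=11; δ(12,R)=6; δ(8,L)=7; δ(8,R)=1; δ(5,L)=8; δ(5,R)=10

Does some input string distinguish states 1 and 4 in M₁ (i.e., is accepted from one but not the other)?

No

First remove the unreachable states {2,12}; 10 states remain.
Start with accepting vs non-accepting: {6,7,8,9,10,11} | {1,3,4,5}.
Split {6,7,8,9,10,11} by δ(·,L) → {6,7,8,9} and {10,11}.
Split {6,7,8,9} by δ(·,L) → {6,9} and {7,8}.
On input L, block {1,3,4,5} splits into {1,4} and {3,5}.
On input L, block {10,11} splits into {10} and {11}.
Split {7,8} by δ(·,L) → {7} and {8}.
Split {3,5} by δ(·,R) → {3} and {5}.
The partition is now stable with 8 blocks: {6,9} | {1,4} | {10} | {7} | {3} | {11} | {8} | {5}.
1 and 4 lie in the same block of the stable partition, so they are equivalent — no string distinguishes them.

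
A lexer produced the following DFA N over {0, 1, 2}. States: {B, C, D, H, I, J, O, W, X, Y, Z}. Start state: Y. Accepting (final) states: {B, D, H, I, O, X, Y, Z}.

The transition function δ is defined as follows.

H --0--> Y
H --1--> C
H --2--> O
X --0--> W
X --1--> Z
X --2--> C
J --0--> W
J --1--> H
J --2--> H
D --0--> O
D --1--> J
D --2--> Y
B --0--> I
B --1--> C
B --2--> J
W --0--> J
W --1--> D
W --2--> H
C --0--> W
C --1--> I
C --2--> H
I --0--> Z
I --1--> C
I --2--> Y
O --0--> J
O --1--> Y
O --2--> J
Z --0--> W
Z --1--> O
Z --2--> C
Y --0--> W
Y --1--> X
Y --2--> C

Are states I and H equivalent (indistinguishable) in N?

Yes

States {B} cannot be reached from the start state, so discard them.
Initial partition by acceptance: {D,H,I,O,X,Y,Z} | {C,J,W}.
Refine {D,H,I,O,X,Y,Z} on symbol 0: members go to different blocks, giving {O,X,Y,Z} and {D,H,I}.
Stable partition: {O,X,Y,Z} | {C,J,W} | {D,H,I} — 3 equivalence classes.
I and H lie in the same block of the stable partition, so they are equivalent — no string distinguishes them.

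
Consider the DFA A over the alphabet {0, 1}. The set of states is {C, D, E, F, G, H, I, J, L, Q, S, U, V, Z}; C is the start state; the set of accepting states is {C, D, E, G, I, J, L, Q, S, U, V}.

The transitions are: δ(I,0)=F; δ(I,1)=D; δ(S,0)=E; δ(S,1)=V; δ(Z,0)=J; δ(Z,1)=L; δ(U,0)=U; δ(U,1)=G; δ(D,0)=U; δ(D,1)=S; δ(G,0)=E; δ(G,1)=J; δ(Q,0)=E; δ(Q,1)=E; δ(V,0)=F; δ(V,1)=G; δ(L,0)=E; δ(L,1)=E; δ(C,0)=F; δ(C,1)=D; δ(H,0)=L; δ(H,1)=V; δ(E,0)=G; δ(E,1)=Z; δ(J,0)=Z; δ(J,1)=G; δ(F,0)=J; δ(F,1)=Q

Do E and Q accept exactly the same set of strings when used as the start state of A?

First remove the unreachable states {H,I}; 12 states remain.
Initial partition by acceptance: {C,D,E,G,J,L,Q,S,U,V} | {F,Z}.
On input 0, block {C,D,E,G,J,L,Q,S,U,V} splits into {D,E,G,L,Q,S,U} and {C,J,V}.
Split {D,E,G,L,Q,S,U} by δ(·,1) → {D,L,Q,U} and {G,S} and {E}.
Refine {D,L,Q,U} on symbol 0: members go to different blocks, giving {D,U} and {L,Q}.
Refine {C,J,V} on symbol 1: members go to different blocks, giving {J,V} and {C}.
Stable partition: {D,U} | {F,Z} | {J,V} | {G,S} | {E} | {L,Q} | {C} — 7 equivalence classes.
E and Q end up in different blocks, so they are distinguishable. For instance, the string '1' is accepted from only Q.

No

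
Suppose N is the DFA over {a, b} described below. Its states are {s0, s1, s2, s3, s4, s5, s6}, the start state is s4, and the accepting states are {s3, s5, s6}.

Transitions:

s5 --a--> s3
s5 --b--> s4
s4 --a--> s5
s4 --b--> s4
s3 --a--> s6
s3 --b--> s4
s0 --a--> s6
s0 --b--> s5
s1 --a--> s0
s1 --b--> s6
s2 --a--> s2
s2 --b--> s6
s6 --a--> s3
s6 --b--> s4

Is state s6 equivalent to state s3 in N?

First remove the unreachable states {s0,s1,s2}; 4 states remain.
Initial partition by acceptance: {s3,s5,s6} | {s4}.
The partition is now stable with 2 blocks: {s3,s5,s6} | {s4}.
s6 and s3 lie in the same block of the stable partition, so they are equivalent — no string distinguishes them.

Yes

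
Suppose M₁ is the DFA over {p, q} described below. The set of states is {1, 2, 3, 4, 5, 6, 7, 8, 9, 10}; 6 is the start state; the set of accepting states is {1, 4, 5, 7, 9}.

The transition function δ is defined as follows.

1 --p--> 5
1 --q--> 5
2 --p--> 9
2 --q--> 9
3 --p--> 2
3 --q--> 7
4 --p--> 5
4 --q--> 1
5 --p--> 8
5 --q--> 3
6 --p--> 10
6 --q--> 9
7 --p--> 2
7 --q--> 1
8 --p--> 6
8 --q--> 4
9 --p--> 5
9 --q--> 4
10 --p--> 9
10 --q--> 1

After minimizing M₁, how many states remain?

All states are reachable from the start state.
Initial partition by acceptance: {1,4,5,7,9} | {2,3,6,8,10}.
On input p, block {1,4,5,7,9} splits into {1,4,9} and {5,7}.
On input q, block {1,4,9} splits into {4,9} and {1}.
On input q, block {4,9} splits into {4} and {9}.
Split {2,3,6,8,10} by δ(·,p) → {3,6,8} and {2,10}.
Split {3,6,8} by δ(·,p) → {3,6} and {8}.
Split {3,6} by δ(·,q) → {3} and {6}.
On input p, block {5,7} splits into {5} and {7}.
Refine {2,10} on symbol q: members go to different blocks, giving {2} and {10}.
Stable partition: {4} | {3} | {5} | {1} | {9} | {2} | {8} | {6} | {7} | {10} — 10 equivalence classes.

10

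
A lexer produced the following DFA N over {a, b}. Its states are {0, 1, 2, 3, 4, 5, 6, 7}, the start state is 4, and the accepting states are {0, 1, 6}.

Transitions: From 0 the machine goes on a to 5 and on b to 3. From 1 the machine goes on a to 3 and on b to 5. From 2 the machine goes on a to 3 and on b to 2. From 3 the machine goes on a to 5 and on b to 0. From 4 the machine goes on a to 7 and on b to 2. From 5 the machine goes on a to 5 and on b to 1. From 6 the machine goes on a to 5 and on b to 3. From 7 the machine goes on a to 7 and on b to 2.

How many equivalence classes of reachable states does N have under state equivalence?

4

Reachable states from the start: {0,1,2,3,4,5,7}. Unreachable: {6} — drop them.
Start with accepting vs non-accepting: {0,1} | {2,3,4,5,7}.
On input b, block {2,3,4,5,7} splits into {2,4,7} and {3,5}.
On input a, block {2,4,7} splits into {4,7} and {2}.
No further refinement is possible. Final partition (4 blocks): {0,1} | {4,7} | {3,5} | {2}.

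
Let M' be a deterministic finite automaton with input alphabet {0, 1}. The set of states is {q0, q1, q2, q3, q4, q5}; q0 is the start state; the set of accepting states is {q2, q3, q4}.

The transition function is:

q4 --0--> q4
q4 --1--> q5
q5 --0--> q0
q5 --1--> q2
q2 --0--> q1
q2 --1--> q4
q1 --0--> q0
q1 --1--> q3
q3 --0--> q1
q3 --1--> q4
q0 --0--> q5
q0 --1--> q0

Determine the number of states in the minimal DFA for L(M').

4

P0 = {q2,q3,q4} | {q0,q1,q5}.
On input 0, block {q2,q3,q4} splits into {q2,q3} and {q4}.
On input 1, block {q0,q1,q5} splits into {q1,q5} and {q0}.
The partition is now stable with 4 blocks: {q2,q3} | {q1,q5} | {q4} | {q0}.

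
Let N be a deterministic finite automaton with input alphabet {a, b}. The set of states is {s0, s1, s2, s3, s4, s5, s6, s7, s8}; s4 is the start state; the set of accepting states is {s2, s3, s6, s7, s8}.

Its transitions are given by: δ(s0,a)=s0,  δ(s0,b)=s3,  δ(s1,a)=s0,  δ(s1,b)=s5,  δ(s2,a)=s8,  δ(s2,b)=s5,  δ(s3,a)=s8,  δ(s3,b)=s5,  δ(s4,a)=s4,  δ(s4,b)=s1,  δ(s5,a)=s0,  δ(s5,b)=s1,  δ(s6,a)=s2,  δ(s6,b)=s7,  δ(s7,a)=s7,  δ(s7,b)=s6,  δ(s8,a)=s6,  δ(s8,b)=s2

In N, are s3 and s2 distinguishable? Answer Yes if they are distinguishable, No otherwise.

No

All states are reachable from the start state.
P0 = {s2,s3,s6,s7,s8} | {s0,s1,s4,s5}.
Split {s2,s3,s6,s7,s8} by δ(·,b) → {s6,s7,s8} and {s2,s3}.
Refine {s6,s7,s8} on symbol a: members go to different blocks, giving {s7,s8} and {s6}.
Split {s7,s8} by δ(·,a) → {s7} and {s8}.
Refine {s0,s1,s4,s5} on symbol b: members go to different blocks, giving {s1,s4,s5} and {s0}.
Refine {s1,s4,s5} on symbol a: members go to different blocks, giving {s1,s5} and {s4}.
The partition is now stable with 7 blocks: {s7} | {s1,s5} | {s2,s3} | {s6} | {s8} | {s0} | {s4}.
s3 and s2 lie in the same block of the stable partition, so they are equivalent — no string distinguishes them.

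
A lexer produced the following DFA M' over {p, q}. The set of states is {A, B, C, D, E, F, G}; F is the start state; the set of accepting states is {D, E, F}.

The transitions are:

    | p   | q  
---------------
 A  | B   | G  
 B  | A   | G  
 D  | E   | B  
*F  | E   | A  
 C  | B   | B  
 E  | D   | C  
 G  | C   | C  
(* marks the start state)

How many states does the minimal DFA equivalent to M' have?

2

P0 = {D,E,F} | {A,B,C,G}.
Stable partition: {D,E,F} | {A,B,C,G} — 2 equivalence classes.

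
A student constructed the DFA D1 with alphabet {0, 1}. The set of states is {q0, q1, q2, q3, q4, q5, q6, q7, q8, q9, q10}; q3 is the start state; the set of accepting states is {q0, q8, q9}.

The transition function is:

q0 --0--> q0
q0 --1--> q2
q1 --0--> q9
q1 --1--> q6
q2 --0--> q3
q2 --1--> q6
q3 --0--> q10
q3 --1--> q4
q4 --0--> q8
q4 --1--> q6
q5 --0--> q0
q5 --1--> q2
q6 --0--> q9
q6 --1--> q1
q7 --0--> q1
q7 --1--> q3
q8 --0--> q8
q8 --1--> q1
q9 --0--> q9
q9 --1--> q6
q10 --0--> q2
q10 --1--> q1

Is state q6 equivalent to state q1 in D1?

States {q0,q5,q7} cannot be reached from the start state, so discard them.
Start with accepting vs non-accepting: {q8,q9} | {q1,q2,q3,q4,q6,q10}.
Refine {q1,q2,q3,q4,q6,q10} on symbol 0: members go to different blocks, giving {q1,q4,q6} and {q2,q3,q10}.
The partition is now stable with 3 blocks: {q8,q9} | {q1,q4,q6} | {q2,q3,q10}.
q6 and q1 lie in the same block of the stable partition, so they are equivalent — no string distinguishes them.

Yes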